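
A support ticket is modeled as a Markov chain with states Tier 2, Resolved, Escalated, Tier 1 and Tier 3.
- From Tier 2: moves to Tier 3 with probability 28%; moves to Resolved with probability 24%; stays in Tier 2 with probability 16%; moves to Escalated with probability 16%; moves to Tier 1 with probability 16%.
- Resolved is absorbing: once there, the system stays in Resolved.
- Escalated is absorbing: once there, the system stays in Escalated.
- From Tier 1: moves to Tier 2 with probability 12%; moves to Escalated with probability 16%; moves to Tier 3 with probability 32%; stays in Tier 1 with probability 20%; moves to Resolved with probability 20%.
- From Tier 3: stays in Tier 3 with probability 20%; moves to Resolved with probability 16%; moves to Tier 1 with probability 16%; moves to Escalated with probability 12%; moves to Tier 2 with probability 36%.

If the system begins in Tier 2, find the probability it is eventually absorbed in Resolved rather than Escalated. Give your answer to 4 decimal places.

0.5867

Let h(s) be the probability of absorption at Resolved starting from transient state s. Then h(Resolved) = 1 and h(Escalated) = 0. By first-step analysis:
h(Tier 2) = 0.16·h(Tier 2) + 0.24·1 + 0.16·0 + 0.16·h(Tier 1) + 0.28·h(Tier 3)
h(Tier 1) = 0.12·h(Tier 2) + 0.2·1 + 0.16·0 + 0.2·h(Tier 1) + 0.32·h(Tier 3)
h(Tier 3) = 0.36·h(Tier 2) + 0.16·1 + 0.12·0 + 0.16·h(Tier 1) + 0.2·h(Tier 3)
Solving: h(Tier 2) = 0.5867, h(Tier 1) = 0.5692, h(Tier 3) = 0.5779.
Starting from Tier 2, the probability is 0.5867.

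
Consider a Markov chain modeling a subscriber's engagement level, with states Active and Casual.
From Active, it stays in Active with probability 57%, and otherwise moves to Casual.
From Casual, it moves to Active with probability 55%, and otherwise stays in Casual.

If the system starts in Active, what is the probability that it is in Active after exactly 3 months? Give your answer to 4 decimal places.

0.5612

Propagate the distribution vector 3 months from Active.
After 0 months: (1.0000, 0.0000)
After 1 month: (0.5700, 0.4300)
After 2 months: (0.5614, 0.4386)
After 3 months: (0.5612, 0.4388)
P(in Active after 3 months) = 0.5612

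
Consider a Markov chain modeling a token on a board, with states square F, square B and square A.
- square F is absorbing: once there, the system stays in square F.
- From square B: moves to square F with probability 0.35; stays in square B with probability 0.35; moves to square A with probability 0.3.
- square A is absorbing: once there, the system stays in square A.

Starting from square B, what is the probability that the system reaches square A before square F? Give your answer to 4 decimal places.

Let h(s) be the probability of absorption at square A starting from transient state s. Then h(square A) = 1 and h(square F) = 0. By first-step analysis:
h(square B) = 0.35·0 + 0.35·h(square B) + 0.3·1
Solving: h(square B) = 0.4615.
Starting from square B, the probability is 0.4615.

0.4615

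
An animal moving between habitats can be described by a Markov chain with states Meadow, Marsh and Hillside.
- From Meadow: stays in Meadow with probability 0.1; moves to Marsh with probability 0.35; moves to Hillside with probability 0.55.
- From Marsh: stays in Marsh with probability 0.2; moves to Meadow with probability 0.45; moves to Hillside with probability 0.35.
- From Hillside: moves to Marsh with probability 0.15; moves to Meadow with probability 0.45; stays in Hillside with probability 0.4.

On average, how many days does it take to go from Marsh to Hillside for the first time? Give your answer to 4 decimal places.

Let t(s) be the expected number of days to first reach Hillside from state s, with t(Hillside) = 0. Conditioning on the first day:
t(Meadow) = 1 + 0.1·t(Meadow) + 0.35·t(Marsh)
t(Marsh) = 1 + 0.45·t(Meadow) + 0.2·t(Marsh)
Solving: t(Meadow) = 2.0444, t(Marsh) = 2.4000.
Expected days from Marsh to Hillside: 2.4000.

2.4000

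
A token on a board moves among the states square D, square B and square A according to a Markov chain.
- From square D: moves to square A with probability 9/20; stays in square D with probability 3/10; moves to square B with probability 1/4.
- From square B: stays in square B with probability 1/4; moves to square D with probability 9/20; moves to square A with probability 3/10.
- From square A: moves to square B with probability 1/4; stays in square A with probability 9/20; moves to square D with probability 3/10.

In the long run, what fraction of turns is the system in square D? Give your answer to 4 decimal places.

Let the stationary distribution be π with π = πP and π_1 + π_2 + π_3 = 1.
π_1 = 0.3·π_1 + 0.45·π_2 + 0.3·π_3
π_2 = 0.25·π_1 + 0.25·π_2 + 0.25·π_3
Solving with the normalization constraint gives π = (0.3375, 0.2500, 0.4125).
So the stationary probability of square D is 0.3375.

0.3375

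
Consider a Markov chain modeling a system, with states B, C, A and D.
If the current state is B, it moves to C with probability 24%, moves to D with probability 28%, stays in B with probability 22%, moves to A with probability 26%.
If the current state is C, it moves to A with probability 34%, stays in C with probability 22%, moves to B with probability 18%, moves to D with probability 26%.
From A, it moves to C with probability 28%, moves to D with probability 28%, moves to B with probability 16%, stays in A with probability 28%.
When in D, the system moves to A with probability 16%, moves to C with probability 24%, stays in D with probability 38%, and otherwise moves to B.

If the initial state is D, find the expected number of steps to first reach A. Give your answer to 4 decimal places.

4.4760

Let t(s) be the expected number of steps to first reach A from state s, with t(A) = 0. Conditioning on the first step:
t(B) = 1 + 0.22·t(B) + 0.24·t(C) + 0.28·t(D)
t(C) = 1 + 0.18·t(B) + 0.22·t(C) + 0.26·t(D)
t(D) = 1 + 0.22·t(B) + 0.24·t(C) + 0.38·t(D)
Solving: t(B) = 4.0284, t(C) = 3.7037, t(D) = 4.4760.
Expected steps from D to A: 4.4760.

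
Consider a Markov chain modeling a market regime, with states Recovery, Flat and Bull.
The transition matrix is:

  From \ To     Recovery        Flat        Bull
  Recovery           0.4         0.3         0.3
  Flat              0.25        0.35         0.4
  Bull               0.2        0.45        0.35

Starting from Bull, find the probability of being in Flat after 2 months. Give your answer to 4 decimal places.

0.3750

Sum over the intermediate state after 1 month:
P = P(Bull→Recovery)·P(Recovery→Flat) + P(Bull→Flat)·P(Flat→Flat) + P(Bull→Bull)·P(Bull→Flat)
  = 0.2×0.3 + 0.45×0.35 + 0.35×0.45
  = 0.0600 + 0.1575 + 0.1575 = 0.3750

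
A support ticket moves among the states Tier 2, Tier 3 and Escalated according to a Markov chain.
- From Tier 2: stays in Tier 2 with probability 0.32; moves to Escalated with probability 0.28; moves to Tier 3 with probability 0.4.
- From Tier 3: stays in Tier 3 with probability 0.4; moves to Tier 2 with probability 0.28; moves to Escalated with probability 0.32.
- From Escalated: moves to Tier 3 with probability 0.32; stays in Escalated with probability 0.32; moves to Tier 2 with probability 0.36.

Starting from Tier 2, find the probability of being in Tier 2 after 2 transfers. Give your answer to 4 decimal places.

0.3152

Sum over the intermediate state after 1 transfer:
P = P(Tier 2→Tier 2)·P(Tier 2→Tier 2) + P(Tier 2→Tier 3)·P(Tier 3→Tier 2) + P(Tier 2→Escalated)·P(Escalated→Tier 2)
  = 0.32×0.32 + 0.4×0.28 + 0.28×0.36
  = 0.1024 + 0.1120 + 0.1008 = 0.3152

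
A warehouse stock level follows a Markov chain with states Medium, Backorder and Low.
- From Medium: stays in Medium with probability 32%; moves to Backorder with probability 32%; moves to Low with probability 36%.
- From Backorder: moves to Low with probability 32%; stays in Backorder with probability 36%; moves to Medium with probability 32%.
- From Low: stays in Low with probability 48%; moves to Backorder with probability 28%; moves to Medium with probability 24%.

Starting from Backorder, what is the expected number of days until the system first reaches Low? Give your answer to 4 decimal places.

Let t(s) be the expected number of days to first reach Low from state s, with t(Low) = 0. Conditioning on the first day:
t(Medium) = 1 + 0.32·t(Medium) + 0.32·t(Backorder)
t(Backorder) = 1 + 0.32·t(Medium) + 0.36·t(Backorder)
Solving: t(Medium) = 2.8846, t(Backorder) = 3.0048.
Expected days from Backorder to Low: 3.0048.

3.0048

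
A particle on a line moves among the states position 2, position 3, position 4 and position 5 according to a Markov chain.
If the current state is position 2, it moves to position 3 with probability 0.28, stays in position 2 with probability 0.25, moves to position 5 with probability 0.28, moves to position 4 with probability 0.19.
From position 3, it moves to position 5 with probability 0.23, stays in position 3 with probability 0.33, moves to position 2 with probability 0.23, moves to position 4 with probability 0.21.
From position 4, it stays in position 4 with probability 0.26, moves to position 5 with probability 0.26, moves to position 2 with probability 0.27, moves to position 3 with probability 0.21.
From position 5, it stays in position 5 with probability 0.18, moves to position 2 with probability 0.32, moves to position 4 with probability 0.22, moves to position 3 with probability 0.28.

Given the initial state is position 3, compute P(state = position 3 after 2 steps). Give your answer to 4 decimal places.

Propagate the distribution vector 2 steps from position 3.
After 0 steps: (0.0000, 1.0000, 0.0000, 0.0000)
After 1 step: (0.2300, 0.3300, 0.2100, 0.2300)
After 2 steps: (0.2637, 0.2818, 0.2182, 0.2363)
P(in position 3 after 2 steps) = 0.2818

0.2818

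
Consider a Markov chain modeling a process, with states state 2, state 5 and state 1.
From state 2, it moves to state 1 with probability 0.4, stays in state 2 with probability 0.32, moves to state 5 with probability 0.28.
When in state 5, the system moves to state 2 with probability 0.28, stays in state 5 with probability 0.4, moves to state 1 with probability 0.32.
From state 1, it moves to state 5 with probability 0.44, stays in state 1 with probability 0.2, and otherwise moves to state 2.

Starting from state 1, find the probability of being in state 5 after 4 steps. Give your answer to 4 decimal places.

0.3740

Propagate the distribution vector 4 steps from state 1.
After 0 steps: (0.0000, 0.0000, 1.0000)
After 1 step: (0.3600, 0.4400, 0.2000)
After 2 steps: (0.3104, 0.3648, 0.3248)
After 3 steps: (0.3184, 0.3757, 0.3059)
After 4 steps: (0.3172, 0.3740, 0.3088)
P(in state 5 after 4 steps) = 0.3740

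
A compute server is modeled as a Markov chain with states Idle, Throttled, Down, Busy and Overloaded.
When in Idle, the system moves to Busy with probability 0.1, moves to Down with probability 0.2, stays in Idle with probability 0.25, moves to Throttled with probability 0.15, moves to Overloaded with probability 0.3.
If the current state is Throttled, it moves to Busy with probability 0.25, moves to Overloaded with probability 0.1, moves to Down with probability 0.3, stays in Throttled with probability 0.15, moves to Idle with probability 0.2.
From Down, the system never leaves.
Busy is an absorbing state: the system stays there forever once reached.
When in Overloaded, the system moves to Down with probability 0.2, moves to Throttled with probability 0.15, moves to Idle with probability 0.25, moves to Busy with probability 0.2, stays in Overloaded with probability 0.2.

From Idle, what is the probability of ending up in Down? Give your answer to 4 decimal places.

0.5938

Let h(s) be the probability of absorption at Down starting from transient state s. Then h(Down) = 1 and h(Busy) = 0. By first-step analysis:
h(Idle) = 0.25·h(Idle) + 0.15·h(Throttled) + 0.2·1 + 0.1·0 + 0.3·h(Overloaded)
h(Throttled) = 0.2·h(Idle) + 0.15·h(Throttled) + 0.3·1 + 0.25·0 + 0.1·h(Overloaded)
h(Overloaded) = 0.25·h(Idle) + 0.15·h(Throttled) + 0.2·1 + 0.2·0 + 0.2·h(Overloaded)
Solving: h(Idle) = 0.5938, h(Throttled) = 0.5562, h(Overloaded) = 0.5399.
Starting from Idle, the probability is 0.5938.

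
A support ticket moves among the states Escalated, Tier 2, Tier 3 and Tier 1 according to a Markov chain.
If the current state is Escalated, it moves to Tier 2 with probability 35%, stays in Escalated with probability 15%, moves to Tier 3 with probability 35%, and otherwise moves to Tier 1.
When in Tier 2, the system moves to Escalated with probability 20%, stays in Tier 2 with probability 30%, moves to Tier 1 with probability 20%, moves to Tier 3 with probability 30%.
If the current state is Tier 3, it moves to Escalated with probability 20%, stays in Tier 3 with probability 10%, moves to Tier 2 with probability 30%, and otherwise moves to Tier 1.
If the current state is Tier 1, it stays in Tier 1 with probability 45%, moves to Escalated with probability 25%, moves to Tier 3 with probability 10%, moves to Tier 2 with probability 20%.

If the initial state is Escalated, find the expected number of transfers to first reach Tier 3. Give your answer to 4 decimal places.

Let t(s) be the expected number of transfers to first reach Tier 3 from state s, with t(Tier 3) = 0. Conditioning on the first transfer:
t(Escalated) = 1 + 0.15·t(Escalated) + 0.35·t(Tier 2) + 0.15·t(Tier 1)
t(Tier 2) = 1 + 0.2·t(Escalated) + 0.3·t(Tier 2) + 0.2·t(Tier 1)
t(Tier 1) = 1 + 0.25·t(Escalated) + 0.2·t(Tier 2) + 0.45·t(Tier 1)
Solving: t(Escalated) = 3.6220, t(Tier 2) = 3.8537, t(Tier 1) = 4.8659.
Expected transfers from Escalated to Tier 3: 3.6220.

3.6220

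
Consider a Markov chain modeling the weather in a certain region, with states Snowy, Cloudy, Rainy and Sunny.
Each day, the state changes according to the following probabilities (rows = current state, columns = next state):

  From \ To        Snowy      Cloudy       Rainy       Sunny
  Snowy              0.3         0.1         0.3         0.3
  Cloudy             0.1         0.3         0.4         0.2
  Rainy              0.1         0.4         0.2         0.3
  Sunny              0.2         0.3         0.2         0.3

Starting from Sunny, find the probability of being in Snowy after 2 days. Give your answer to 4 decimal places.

Propagate the distribution vector 2 days from Sunny.
After 0 days: (0.0000, 0.0000, 0.0000, 1.0000)
After 1 day: (0.2000, 0.3000, 0.2000, 0.3000)
After 2 days: (0.1700, 0.2800, 0.2800, 0.2700)
P(in Snowy after 2 days) = 0.1700

0.1700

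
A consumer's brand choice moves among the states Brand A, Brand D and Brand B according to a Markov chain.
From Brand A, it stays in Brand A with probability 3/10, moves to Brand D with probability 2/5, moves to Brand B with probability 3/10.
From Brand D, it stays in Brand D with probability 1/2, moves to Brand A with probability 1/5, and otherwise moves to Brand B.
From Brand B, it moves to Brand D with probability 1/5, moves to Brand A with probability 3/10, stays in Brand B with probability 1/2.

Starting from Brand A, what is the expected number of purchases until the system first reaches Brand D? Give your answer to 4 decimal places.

Let t(s) be the expected number of purchases to first reach Brand D from state s, with t(Brand D) = 0. Conditioning on the first purchase:
t(Brand A) = 1 + 0.3·t(Brand A) + 0.3·t(Brand B)
t(Brand B) = 1 + 0.3·t(Brand A) + 0.5·t(Brand B)
Solving: t(Brand A) = 3.0769, t(Brand B) = 3.8462.
Expected purchases from Brand A to Brand D: 3.0769.

3.0769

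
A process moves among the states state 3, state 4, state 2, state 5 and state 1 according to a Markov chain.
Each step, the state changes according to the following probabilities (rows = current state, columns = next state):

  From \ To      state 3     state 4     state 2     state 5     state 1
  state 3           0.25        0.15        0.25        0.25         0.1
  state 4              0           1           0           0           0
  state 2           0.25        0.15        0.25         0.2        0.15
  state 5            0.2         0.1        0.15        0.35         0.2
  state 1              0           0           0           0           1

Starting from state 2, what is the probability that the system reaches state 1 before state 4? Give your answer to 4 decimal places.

0.5226

Let h(s) be the probability of absorption at state 1 starting from transient state s. Then h(state 1) = 1 and h(state 4) = 0. By first-step analysis:
h(state 3) = 0.25·h(state 3) + 0.15·0 + 0.25·h(state 2) + 0.25·h(state 5) + 0.1·1
h(state 2) = 0.25·h(state 3) + 0.15·0 + 0.25·h(state 2) + 0.2·h(state 5) + 0.15·1
h(state 5) = 0.2·h(state 3) + 0.1·0 + 0.15·h(state 2) + 0.35·h(state 5) + 0.2·1
Solving: h(state 3) = 0.5018, h(state 2) = 0.5226, h(state 5) = 0.5827.
Starting from state 2, the probability is 0.5226.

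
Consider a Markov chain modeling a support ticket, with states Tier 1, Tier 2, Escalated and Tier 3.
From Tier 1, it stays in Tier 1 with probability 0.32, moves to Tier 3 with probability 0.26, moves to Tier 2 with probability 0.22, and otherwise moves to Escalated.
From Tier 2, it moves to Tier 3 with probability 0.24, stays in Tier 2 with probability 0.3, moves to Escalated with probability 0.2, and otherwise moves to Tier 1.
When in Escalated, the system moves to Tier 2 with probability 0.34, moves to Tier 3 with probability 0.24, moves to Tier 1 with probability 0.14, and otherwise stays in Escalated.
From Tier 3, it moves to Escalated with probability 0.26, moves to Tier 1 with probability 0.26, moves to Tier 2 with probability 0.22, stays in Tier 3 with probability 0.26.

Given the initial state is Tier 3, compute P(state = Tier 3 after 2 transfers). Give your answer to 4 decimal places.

0.2504

Propagate the distribution vector 2 transfers from Tier 3.
After 0 transfers: (0.0000, 0.0000, 0.0000, 1.0000)
After 1 transfer: (0.2600, 0.2200, 0.2600, 0.2600)
After 2 transfers: (0.2444, 0.2688, 0.2364, 0.2504)
P(in Tier 3 after 2 transfers) = 0.2504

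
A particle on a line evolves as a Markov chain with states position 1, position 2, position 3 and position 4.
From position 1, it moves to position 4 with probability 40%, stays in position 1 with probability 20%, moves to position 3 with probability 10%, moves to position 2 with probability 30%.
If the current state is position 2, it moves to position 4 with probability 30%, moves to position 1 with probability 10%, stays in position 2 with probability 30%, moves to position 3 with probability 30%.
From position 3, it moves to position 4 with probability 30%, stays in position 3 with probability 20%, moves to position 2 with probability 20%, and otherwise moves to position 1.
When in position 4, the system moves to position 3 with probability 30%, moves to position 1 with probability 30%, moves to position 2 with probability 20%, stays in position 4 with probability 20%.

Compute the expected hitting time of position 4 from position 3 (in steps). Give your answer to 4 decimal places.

Let t(s) be the expected number of steps to first reach position 4 from state s, with t(position 4) = 0. Conditioning on the first step:
t(position 1) = 1 + 0.2·t(position 1) + 0.3·t(position 2) + 0.1·t(position 3)
t(position 2) = 1 + 0.1·t(position 1) + 0.3·t(position 2) + 0.3·t(position 3)
t(position 3) = 1 + 0.3·t(position 1) + 0.2·t(position 2) + 0.2·t(position 3)
Solving: t(position 1) = 2.8221, t(position 2) = 3.1595, t(position 3) = 3.0982.
Expected steps from position 3 to position 4: 3.0982.

3.0982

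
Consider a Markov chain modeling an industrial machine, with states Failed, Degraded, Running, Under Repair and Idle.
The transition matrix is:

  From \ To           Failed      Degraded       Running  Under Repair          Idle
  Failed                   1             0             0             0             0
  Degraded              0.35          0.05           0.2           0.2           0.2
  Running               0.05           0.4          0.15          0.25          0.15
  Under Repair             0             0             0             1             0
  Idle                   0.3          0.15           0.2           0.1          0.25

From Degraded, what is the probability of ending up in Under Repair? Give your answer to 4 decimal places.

Let h(s) be the probability of absorption at Under Repair starting from transient state s. Then h(Under Repair) = 1 and h(Failed) = 0. By first-step analysis:
h(Degraded) = 0.35·0 + 0.05·h(Degraded) + 0.2·h(Running) + 0.2·1 + 0.2·h(Idle)
h(Running) = 0.05·0 + 0.4·h(Degraded) + 0.15·h(Running) + 0.25·1 + 0.15·h(Idle)
h(Idle) = 0.3·0 + 0.15·h(Degraded) + 0.2·h(Running) + 0.1·1 + 0.25·h(Idle)
Solving: h(Degraded) = 0.4012, h(Running) = 0.5463, h(Idle) = 0.3592.
Starting from Degraded, the probability is 0.4012.

0.4012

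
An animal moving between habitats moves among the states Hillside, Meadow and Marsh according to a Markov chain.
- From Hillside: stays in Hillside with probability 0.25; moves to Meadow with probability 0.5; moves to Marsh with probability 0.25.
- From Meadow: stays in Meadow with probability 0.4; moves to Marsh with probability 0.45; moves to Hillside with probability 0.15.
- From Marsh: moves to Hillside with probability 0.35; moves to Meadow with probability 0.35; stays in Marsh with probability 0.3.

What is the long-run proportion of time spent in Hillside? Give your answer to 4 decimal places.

0.2442

Let the stationary distribution be π with π = πP and π_1 + π_2 + π_3 = 1.
π_1 = 0.25·π_1 + 0.15·π_2 + 0.35·π_3
π_2 = 0.5·π_1 + 0.4·π_2 + 0.35·π_3
Solving with the normalization constraint gives π = (0.2442, 0.4070, 0.3488).
So the stationary probability of Hillside is 0.2442.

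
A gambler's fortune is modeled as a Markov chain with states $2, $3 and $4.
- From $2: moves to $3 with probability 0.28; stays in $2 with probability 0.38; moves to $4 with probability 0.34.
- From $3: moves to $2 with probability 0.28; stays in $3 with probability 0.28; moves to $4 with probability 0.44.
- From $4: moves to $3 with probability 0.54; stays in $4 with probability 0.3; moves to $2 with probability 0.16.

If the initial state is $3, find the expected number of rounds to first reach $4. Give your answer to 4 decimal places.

Let t(s) be the expected number of rounds to first reach $4 from state s, with t($4) = 0. Conditioning on the first round:
t($2) = 1 + 0.38·t($2) + 0.28·t($3)
t($3) = 1 + 0.28·t($2) + 0.28·t($3)
Solving: t($2) = 2.7174, t($3) = 2.4457.
Expected rounds from $3 to $4: 2.4457.

2.4457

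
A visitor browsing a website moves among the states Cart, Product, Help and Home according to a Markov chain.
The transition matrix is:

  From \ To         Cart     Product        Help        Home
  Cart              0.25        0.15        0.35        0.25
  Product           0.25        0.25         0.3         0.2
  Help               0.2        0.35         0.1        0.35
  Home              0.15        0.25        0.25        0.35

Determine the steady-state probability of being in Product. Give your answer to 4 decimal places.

Let the stationary distribution be π with π = πP and π_1 + π_2 + π_3 + π_4 = 1.
π_1 = 0.25·π_1 + 0.25·π_2 + 0.2·π_3 + 0.15·π_4
π_2 = 0.15·π_1 + 0.25·π_2 + 0.35·π_3 + 0.25·π_4
π_3 = 0.35·π_1 + 0.3·π_2 + 0.1·π_3 + 0.25·π_4
Solving with the normalization constraint gives π = (0.2086, 0.2538, 0.2466, 0.2911).
So the stationary probability of Product is 0.2538.

0.2538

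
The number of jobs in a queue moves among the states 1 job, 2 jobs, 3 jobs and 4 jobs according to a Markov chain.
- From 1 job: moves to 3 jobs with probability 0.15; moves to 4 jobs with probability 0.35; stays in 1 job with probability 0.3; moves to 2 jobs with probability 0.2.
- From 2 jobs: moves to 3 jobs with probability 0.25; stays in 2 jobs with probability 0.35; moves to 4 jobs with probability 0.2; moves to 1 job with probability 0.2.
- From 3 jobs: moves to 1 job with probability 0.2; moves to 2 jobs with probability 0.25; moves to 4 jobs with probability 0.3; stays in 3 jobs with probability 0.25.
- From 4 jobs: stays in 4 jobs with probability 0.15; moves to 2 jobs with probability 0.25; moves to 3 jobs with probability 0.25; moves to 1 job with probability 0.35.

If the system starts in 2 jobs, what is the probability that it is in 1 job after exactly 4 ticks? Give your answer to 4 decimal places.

0.2634

Propagate the distribution vector 4 ticks from 2 jobs.
After 0 ticks: (0.0000, 1.0000, 0.0000, 0.0000)
After 1 tick: (0.2000, 0.3500, 0.2500, 0.2000)
After 2 ticks: (0.2500, 0.2750, 0.2300, 0.2450)
After 3 ticks: (0.2618, 0.2650, 0.2250, 0.2483)
After 4 ticks: (0.2634, 0.2634, 0.2238, 0.2494)
P(in 1 job after 4 ticks) = 0.2634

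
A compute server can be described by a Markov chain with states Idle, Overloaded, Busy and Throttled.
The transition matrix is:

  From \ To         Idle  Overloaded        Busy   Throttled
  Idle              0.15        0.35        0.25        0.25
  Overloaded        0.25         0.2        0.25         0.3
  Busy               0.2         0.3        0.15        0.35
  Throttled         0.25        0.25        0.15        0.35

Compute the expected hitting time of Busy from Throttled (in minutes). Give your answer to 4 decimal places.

Let t(s) be the expected number of minutes to first reach Busy from state s, with t(Busy) = 0. Conditioning on the first minute:
t(Idle) = 1 + 0.15·t(Idle) + 0.35·t(Overloaded) + 0.25·t(Throttled)
t(Overloaded) = 1 + 0.25·t(Idle) + 0.2·t(Overloaded) + 0.3·t(Throttled)
t(Throttled) = 1 + 0.25·t(Idle) + 0.25·t(Overloaded) + 0.35·t(Throttled)
Solving: t(Idle) = 4.5316, t(Overloaded) = 4.5534, t(Throttled) = 5.0327.
Expected minutes from Throttled to Busy: 5.0327.

5.0327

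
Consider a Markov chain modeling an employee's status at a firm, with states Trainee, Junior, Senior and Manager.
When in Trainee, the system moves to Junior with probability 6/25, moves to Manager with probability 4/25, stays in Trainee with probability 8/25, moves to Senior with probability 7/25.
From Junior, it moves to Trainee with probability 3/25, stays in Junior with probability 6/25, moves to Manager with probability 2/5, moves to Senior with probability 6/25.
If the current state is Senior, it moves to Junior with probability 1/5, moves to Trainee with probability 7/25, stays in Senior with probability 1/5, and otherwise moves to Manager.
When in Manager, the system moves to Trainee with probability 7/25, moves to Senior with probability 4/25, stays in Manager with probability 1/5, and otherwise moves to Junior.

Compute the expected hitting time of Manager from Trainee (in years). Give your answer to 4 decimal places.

3.9168

Let t(s) be the expected number of years to first reach Manager from state s, with t(Manager) = 0. Conditioning on the first year:
t(Trainee) = 1 + 0.32·t(Trainee) + 0.24·t(Junior) + 0.28·t(Senior)
t(Junior) = 1 + 0.12·t(Trainee) + 0.24·t(Junior) + 0.24·t(Senior)
t(Senior) = 1 + 0.28·t(Trainee) + 0.2·t(Junior) + 0.2·t(Senior)
Solving: t(Trainee) = 3.9168, t(Junior) = 2.9986, t(Senior) = 3.3705.
Expected years from Trainee to Manager: 3.9168.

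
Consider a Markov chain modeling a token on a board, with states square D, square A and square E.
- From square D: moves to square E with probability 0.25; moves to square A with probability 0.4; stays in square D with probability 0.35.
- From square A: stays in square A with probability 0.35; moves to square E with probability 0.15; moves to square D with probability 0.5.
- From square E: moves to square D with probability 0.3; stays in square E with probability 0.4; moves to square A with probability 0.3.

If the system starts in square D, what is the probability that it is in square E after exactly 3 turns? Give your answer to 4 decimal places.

0.2516

Propagate the distribution vector 3 turns from square D.
After 0 turns: (1.0000, 0.0000, 0.0000)
After 1 turn: (0.3500, 0.4000, 0.2500)
After 2 turns: (0.3975, 0.3550, 0.2475)
After 3 turns: (0.3909, 0.3575, 0.2516)
P(in square E after 3 turns) = 0.2516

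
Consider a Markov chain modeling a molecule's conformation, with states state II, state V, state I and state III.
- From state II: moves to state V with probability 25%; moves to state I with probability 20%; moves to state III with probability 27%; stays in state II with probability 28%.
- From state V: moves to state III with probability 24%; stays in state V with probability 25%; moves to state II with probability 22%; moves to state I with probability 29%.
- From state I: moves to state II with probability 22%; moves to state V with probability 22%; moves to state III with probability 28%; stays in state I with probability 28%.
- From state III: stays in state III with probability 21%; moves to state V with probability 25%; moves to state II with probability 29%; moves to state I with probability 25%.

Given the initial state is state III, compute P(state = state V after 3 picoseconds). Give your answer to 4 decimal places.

Propagate the distribution vector 3 picoseconds from state III.
After 0 picoseconds: (0.0000, 0.0000, 0.0000, 1.0000)
After 1 picosecond: (0.2900, 0.2500, 0.2500, 0.2100)
After 2 picoseconds: (0.2521, 0.2425, 0.2530, 0.2524)
After 3 picoseconds: (0.2528, 0.2424, 0.2547, 0.2501)
P(in state V after 3 picoseconds) = 0.2424

0.2424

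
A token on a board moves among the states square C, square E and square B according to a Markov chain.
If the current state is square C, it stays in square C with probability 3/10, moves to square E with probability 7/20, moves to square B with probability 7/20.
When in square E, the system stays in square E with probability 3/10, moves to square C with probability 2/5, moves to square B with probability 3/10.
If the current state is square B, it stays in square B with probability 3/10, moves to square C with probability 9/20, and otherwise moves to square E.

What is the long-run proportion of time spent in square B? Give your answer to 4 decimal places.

0.3189

Let the stationary distribution be π with π = πP and π_1 + π_2 + π_3 = 1.
π_1 = 0.3·π_1 + 0.4·π_2 + 0.45·π_3
π_2 = 0.35·π_1 + 0.3·π_2 + 0.25·π_3
Solving with the normalization constraint gives π = (0.3781, 0.3030, 0.3189).
So the stationary probability of square B is 0.3189.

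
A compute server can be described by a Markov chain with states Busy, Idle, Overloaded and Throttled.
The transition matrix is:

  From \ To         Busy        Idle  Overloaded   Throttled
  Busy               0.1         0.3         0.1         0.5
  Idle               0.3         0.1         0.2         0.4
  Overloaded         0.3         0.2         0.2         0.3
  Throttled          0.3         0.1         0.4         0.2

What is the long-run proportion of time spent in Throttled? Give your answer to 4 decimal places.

Let the stationary distribution be π with π = πP and π_1 + π_2 + π_3 + π_4 = 1.
π_1 = 0.1·π_1 + 0.3·π_2 + 0.3·π_3 + 0.3·π_4
π_2 = 0.3·π_1 + 0.1·π_2 + 0.2·π_3 + 0.1·π_4
π_3 = 0.1·π_1 + 0.2·π_2 + 0.2·π_3 + 0.4·π_4
Solving with the normalization constraint gives π = (0.2500, 0.1742, 0.2418, 0.3340).
So the stationary probability of Throttled is 0.3340.

0.3340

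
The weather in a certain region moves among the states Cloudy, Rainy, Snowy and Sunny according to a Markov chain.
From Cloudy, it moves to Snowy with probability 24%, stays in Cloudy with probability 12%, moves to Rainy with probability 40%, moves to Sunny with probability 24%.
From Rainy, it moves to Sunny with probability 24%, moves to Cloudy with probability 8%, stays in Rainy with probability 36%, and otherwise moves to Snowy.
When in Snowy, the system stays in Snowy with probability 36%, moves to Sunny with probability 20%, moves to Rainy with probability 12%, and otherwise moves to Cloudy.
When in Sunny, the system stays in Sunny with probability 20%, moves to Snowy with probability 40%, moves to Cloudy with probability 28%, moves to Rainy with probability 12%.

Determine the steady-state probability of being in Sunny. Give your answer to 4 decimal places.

Let the stationary distribution be π with π = πP and π_1 + π_2 + π_3 + π_4 = 1.
π_1 = 0.12·π_1 + 0.08·π_2 + 0.32·π_3 + 0.28·π_4
π_2 = 0.4·π_1 + 0.36·π_2 + 0.12·π_3 + 0.12·π_4
π_3 = 0.24·π_1 + 0.32·π_2 + 0.36·π_3 + 0.4·π_4
Solving with the normalization constraint gives π = (0.2122, 0.2361, 0.3338, 0.2179).
So the stationary probability of Sunny is 0.2179.

0.2179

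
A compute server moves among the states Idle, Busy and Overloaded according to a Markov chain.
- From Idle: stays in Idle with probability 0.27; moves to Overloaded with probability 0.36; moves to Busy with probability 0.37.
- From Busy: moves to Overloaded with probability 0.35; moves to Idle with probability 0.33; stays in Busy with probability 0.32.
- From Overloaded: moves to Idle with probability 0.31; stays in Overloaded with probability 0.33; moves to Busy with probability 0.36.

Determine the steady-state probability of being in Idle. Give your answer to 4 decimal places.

0.3048

Let the stationary distribution be π with π = πP and π_1 + π_2 + π_3 = 1.
π_1 = 0.27·π_1 + 0.33·π_2 + 0.31·π_3
π_2 = 0.37·π_1 + 0.32·π_2 + 0.36·π_3
Solving with the normalization constraint gives π = (0.3048, 0.3491, 0.3461).
So the stationary probability of Idle is 0.3048.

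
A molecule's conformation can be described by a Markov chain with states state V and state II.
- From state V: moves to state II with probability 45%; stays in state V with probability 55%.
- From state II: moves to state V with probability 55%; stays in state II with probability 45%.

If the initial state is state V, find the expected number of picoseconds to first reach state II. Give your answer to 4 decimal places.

Let t(s) be the expected number of picoseconds to first reach state II from state s, with t(state II) = 0. Conditioning on the first picosecond:
t(state V) = 1 + 0.55·t(state V)
Solving: t(state V) = 2.2222.
Expected picoseconds from state V to state II: 2.2222.

2.2222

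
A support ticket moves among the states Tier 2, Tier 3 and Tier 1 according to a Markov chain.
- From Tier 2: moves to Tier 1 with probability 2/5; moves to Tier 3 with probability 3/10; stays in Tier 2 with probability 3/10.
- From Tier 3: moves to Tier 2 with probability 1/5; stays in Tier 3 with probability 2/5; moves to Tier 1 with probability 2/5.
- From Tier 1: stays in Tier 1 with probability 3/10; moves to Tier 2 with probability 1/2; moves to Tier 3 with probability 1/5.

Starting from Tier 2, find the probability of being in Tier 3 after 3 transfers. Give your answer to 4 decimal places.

0.2930

Propagate the distribution vector 3 transfers from Tier 2.
After 0 transfers: (1.0000, 0.0000, 0.0000)
After 1 transfer: (0.3000, 0.3000, 0.4000)
After 2 transfers: (0.3500, 0.2900, 0.3600)
After 3 transfers: (0.3430, 0.2930, 0.3640)
P(in Tier 3 after 3 transfers) = 0.2930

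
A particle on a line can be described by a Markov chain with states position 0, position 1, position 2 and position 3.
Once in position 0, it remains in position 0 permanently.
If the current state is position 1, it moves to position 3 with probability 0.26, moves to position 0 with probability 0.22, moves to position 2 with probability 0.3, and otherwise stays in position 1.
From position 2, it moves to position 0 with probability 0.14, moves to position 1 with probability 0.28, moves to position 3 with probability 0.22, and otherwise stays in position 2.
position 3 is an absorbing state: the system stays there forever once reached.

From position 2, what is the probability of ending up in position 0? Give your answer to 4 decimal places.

0.4114

Let h(s) be the probability of absorption at position 0 starting from transient state s. Then h(position 0) = 1 and h(position 3) = 0. By first-step analysis:
h(position 1) = 0.22·1 + 0.22·h(position 1) + 0.3·h(position 2) + 0.26·0
h(position 2) = 0.14·1 + 0.28·h(position 1) + 0.36·h(position 2) + 0.22·0
Solving: h(position 1) = 0.4403, h(position 2) = 0.4114.
Starting from position 2, the probability is 0.4114.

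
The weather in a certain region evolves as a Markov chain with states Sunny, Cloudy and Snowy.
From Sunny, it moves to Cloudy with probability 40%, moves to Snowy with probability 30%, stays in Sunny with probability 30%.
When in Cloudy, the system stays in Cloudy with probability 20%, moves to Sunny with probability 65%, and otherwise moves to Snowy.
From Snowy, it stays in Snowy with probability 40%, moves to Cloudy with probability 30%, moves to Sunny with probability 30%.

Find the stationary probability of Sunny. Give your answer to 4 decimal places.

Let the stationary distribution be π with π = πP and π_1 + π_2 + π_3 = 1.
π_1 = 0.3·π_1 + 0.65·π_2 + 0.3·π_3
π_2 = 0.4·π_1 + 0.2·π_2 + 0.3·π_3
Solving with the normalization constraint gives π = (0.4085, 0.3099, 0.2817).
So the stationary probability of Sunny is 0.4085.

0.4085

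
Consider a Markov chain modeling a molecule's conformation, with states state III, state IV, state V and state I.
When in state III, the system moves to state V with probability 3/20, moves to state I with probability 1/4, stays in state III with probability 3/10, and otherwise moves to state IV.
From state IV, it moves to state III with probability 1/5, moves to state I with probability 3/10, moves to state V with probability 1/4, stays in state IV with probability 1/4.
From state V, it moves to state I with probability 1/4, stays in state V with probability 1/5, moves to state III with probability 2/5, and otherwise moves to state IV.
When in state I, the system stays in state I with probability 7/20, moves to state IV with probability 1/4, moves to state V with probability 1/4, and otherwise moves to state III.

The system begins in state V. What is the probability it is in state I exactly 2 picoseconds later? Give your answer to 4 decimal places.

0.2825

Propagate the distribution vector 2 picoseconds from state V.
After 0 picoseconds: (0.0000, 0.0000, 1.0000, 0.0000)
After 1 picosecond: (0.4000, 0.1500, 0.2000, 0.2500)
After 2 picoseconds: (0.2675, 0.2500, 0.2000, 0.2825)
P(in state I after 2 picoseconds) = 0.2825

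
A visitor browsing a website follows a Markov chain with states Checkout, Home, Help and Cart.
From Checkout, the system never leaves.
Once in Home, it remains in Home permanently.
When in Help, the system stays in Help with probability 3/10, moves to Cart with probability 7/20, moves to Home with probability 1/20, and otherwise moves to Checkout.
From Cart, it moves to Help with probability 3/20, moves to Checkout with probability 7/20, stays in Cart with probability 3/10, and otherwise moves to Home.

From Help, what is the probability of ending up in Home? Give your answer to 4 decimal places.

Let h(s) be the probability of absorption at Home starting from transient state s. Then h(Home) = 1 and h(Checkout) = 0. By first-step analysis:
h(Help) = 0.3·0 + 0.05·1 + 0.3·h(Help) + 0.35·h(Cart)
h(Cart) = 0.35·0 + 0.2·1 + 0.15·h(Help) + 0.3·h(Cart)
Solving: h(Help) = 0.2400, h(Cart) = 0.3371.
Starting from Help, the probability is 0.2400.

0.2400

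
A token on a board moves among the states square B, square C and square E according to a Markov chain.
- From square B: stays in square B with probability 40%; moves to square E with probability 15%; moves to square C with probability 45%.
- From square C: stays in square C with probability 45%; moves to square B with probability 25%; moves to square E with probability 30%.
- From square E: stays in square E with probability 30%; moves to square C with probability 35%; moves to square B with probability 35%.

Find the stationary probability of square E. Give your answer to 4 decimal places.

Let the stationary distribution be π with π = πP and π_1 + π_2 + π_3 = 1.
π_1 = 0.4·π_1 + 0.25·π_2 + 0.35·π_3
π_2 = 0.45·π_1 + 0.45·π_2 + 0.35·π_3
Solving with the normalization constraint gives π = (0.3237, 0.4249, 0.2514).
So the stationary probability of square E is 0.2514.

0.2514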